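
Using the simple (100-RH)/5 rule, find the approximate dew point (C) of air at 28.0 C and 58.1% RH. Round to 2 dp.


Td = 28.0 - (100-58.1)/5 = 19.62 C

19.62 C


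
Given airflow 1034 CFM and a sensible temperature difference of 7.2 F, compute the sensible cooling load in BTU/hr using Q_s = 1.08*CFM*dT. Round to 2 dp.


Q = 1.08 * 1034 * 7.2 = 8040.38 BTU/hr

8040.38 BTU/hr


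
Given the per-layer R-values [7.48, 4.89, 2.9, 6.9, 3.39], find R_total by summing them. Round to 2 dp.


R_total = 7.48 + 4.89 + 2.9 + 6.9 + 3.39 = 25.56

25.56


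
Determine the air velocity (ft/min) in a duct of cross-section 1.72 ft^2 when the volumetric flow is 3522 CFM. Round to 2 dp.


V = 3522 / 1.72 = 2047.67 ft/min

2047.67 ft/min


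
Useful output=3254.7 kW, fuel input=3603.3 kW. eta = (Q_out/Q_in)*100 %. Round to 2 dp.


eta = (3254.7/3603.3)*100 = 90.33 %

90.33 %


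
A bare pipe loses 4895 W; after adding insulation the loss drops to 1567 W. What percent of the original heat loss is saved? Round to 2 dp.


Savings = ((4895-1567)/4895)*100 = 67.99 %

67.99 %


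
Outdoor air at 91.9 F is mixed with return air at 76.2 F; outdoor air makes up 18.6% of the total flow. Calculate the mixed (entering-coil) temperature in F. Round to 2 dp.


T_mix = 76.2 + (18.6/100)*(91.9-76.2) = 79.12 F

79.12 F


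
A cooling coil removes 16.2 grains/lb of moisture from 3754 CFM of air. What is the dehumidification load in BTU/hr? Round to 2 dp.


Q = 0.68 * 3754 * 16.2 = 41354.06 BTU/hr

41354.06 BTU/hr


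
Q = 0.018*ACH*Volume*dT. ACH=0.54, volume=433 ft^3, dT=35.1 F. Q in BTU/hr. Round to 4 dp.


Q = 0.018 * 0.54 * 433 * 35.1 = 147.7275 BTU/hr

147.7275 BTU/hr


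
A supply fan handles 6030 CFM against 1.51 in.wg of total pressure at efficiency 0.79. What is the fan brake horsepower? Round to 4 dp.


BHP = 6030 * 1.51 / (6356 * 0.79) = 1.8134 hp

1.8134 hp


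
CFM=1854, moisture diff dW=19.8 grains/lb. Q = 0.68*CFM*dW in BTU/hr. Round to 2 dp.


Q = 0.68 * 1854 * 19.8 = 24962.26 BTU/hr

24962.26 BTU/hr


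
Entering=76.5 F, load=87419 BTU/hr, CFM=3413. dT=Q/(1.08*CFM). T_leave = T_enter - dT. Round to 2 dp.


dT = 87419/(1.08*3413) = 23.7162
T_leave = 76.5 - 23.7162 = 52.78 F

52.78 F


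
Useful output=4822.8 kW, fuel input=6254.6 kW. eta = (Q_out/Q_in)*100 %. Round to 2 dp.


eta = (4822.8/6254.6)*100 = 77.11 %

77.11 %


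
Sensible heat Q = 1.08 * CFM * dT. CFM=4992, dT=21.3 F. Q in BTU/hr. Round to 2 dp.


Q = 1.08 * 4992 * 21.3 = 114835.97 BTU/hr

114835.97 BTU/hr


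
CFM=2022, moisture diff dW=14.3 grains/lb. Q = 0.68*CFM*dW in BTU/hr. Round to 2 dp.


Q = 0.68 * 2022 * 14.3 = 19661.93 BTU/hr

19661.93 BTU/hr


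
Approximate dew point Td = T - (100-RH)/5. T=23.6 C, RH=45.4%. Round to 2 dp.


Td = 23.6 - (100-45.4)/5 = 12.68 C

12.68 C


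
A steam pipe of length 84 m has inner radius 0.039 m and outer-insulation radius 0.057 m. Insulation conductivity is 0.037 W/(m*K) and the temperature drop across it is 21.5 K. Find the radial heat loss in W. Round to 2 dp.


Q = 2*pi*0.037*84*21.5/ln(0.057/0.039) = 1106.37 W

1106.37 W


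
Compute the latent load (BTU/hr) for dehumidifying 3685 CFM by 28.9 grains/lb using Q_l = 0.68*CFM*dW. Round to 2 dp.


Q = 0.68 * 3685 * 28.9 = 72417.62 BTU/hr

72417.62 BTU/hr


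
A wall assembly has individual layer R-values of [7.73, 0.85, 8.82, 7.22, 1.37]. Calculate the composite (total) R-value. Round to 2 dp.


R_total = 7.73 + 0.85 + 8.82 + 7.22 + 1.37 = 25.99

25.99


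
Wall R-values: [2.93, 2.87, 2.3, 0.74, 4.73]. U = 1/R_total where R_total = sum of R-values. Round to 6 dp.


R_total = 2.93 + 2.87 + 2.3 + 0.74 + 4.73 = 13.57
U = 1/13.57 = 0.073692

0.073692


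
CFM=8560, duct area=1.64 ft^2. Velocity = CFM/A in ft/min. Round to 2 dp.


V = 8560 / 1.64 = 5219.51 ft/min

5219.51 ft/min


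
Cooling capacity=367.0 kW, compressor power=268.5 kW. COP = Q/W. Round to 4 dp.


COP = 367.0 / 268.5 = 1.3669

1.3669


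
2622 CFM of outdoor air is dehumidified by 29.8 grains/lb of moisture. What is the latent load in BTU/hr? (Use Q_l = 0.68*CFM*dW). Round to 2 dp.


Q = 0.68 * 2622 * 29.8 = 53132.21 BTU/hr

53132.21 BTU/hr


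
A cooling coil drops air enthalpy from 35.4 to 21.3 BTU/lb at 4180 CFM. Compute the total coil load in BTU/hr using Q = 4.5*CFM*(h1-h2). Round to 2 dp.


Q = 4.5 * 4180 * (35.4 - 21.3) = 265221.00 BTU/hr

265221.00 BTU/hr


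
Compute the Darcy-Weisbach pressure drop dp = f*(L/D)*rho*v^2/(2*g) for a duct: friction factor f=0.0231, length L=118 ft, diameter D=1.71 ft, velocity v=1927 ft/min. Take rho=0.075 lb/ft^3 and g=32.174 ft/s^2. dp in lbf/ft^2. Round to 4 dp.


v_fps = 1927/60 = 32.1167 ft/s
dp = 0.0231*(118/1.71)*0.075*32.1167^2/(2*32.174) = 1.9164 lbf/ft^2

1.9164 lbf/ft^2


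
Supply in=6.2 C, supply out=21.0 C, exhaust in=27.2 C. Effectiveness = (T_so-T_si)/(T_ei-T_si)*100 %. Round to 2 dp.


eff = (21.0-6.2)/(27.2-6.2)*100 = 70.48 %

70.48 %


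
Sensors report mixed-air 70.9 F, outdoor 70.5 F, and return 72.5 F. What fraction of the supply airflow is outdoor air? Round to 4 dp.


frac = (70.9 - 72.5) / (70.5 - 72.5) = 0.8000

0.8000


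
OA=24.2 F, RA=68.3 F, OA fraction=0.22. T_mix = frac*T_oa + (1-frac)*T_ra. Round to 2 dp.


T_mix = 0.22*24.2 + 0.78*68.3 = 58.60 F

58.60 F


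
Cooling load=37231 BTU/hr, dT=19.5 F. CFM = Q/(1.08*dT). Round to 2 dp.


CFM = 37231 / (1.08 * 19.5) = 1767.85

1767.85 CFM


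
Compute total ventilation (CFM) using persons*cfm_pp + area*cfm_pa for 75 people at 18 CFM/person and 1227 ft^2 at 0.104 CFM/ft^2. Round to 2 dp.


Total = 75*18 + 1227*0.104 = 1477.61 CFM

1477.61 CFM


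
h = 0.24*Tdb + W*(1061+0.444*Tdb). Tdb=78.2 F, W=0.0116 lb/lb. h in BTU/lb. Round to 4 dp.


h = 0.24*78.2 + 0.0116*(1061+0.444*78.2) = 31.4784 BTU/lb

31.4784 BTU/lb


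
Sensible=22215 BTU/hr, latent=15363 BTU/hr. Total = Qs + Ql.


Qt = 22215 + 15363 = 37578 BTU/hr

37578 BTU/hr


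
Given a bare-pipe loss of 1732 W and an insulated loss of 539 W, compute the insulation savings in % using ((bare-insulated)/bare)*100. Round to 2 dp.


Savings = ((1732-539)/1732)*100 = 68.88 %

68.88 %


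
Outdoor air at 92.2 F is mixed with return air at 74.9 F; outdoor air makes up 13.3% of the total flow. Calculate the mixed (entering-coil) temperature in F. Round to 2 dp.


T_mix = 74.9 + (13.3/100)*(92.2-74.9) = 77.20 F

77.20 F


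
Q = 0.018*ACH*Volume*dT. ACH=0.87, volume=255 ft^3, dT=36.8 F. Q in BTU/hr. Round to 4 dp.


Q = 0.018 * 0.87 * 255 * 36.8 = 146.9534 BTU/hr

146.9534 BTU/hr


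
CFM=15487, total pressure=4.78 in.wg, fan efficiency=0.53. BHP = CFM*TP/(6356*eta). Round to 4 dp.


BHP = 15487 * 4.78 / (6356 * 0.53) = 21.9753 hp

21.9753 hp


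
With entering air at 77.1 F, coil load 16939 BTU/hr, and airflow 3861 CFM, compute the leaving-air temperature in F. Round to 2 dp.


dT = 16939/(1.08*3861) = 4.0622
T_leave = 77.1 - 4.0622 = 73.04 F

73.04 F


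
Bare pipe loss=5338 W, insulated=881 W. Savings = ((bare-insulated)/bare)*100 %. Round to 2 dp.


Savings = ((5338-881)/5338)*100 = 83.50 %

83.50 %


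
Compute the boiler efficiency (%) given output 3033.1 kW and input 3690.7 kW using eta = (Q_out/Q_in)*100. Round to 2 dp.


eta = (3033.1/3690.7)*100 = 82.18 %

82.18 %


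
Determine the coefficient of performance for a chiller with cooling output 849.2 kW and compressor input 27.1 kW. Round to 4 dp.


COP = 849.2 / 27.1 = 31.3358

31.3358


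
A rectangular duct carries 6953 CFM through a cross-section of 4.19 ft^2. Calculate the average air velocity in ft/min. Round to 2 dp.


V = 6953 / 4.19 = 1659.43 ft/min

1659.43 ft/min


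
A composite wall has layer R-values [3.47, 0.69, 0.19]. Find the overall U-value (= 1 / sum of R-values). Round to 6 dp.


R_total = 3.47 + 0.69 + 0.19 = 4.35
U = 1/4.35 = 0.229885

0.229885


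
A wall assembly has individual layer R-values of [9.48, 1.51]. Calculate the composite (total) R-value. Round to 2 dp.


R_total = 9.48 + 1.51 = 10.99

10.99


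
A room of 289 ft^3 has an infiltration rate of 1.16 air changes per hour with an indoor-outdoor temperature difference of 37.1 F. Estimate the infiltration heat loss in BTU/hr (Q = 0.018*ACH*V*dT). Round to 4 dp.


Q = 0.018 * 1.16 * 289 * 37.1 = 223.8733 BTU/hr

223.8733 BTU/hr


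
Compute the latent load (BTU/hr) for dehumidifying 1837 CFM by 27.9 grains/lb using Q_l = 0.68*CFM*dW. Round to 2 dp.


Q = 0.68 * 1837 * 27.9 = 34851.56 BTU/hr

34851.56 BTU/hr


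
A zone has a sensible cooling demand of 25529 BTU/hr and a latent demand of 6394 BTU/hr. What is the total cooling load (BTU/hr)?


Qt = 25529 + 6394 = 31923 BTU/hr

31923 BTU/hr


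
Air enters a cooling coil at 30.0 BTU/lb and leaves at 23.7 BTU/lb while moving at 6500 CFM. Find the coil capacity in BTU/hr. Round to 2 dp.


Q = 4.5 * 6500 * (30.0 - 23.7) = 184275.00 BTU/hr

184275.00 BTU/hr


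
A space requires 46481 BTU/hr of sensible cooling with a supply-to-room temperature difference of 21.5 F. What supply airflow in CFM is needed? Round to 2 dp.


CFM = 46481 / (1.08 * 21.5) = 2001.77

2001.77 CFM


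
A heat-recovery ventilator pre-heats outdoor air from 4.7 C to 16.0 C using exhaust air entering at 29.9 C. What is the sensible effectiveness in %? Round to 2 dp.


eff = (16.0-4.7)/(29.9-4.7)*100 = 44.84 %

44.84 %


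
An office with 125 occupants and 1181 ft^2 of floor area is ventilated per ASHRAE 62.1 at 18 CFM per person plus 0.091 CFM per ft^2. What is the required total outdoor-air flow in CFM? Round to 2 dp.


Total = 125*18 + 1181*0.091 = 2357.47 CFM

2357.47 CFM


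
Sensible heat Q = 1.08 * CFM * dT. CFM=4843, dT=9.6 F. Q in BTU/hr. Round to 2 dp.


Q = 1.08 * 4843 * 9.6 = 50212.22 BTU/hr

50212.22 BTU/hr


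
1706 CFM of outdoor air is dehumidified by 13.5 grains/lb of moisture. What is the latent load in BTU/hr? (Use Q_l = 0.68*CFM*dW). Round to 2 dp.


Q = 0.68 * 1706 * 13.5 = 15661.08 BTU/hr

15661.08 BTU/hr


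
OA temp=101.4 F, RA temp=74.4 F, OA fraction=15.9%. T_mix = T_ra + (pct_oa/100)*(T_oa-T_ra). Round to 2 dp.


T_mix = 74.4 + (15.9/100)*(101.4-74.4) = 78.69 F

78.69 F


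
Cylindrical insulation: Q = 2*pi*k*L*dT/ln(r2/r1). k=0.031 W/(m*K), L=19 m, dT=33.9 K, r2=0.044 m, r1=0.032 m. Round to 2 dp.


Q = 2*pi*0.031*19*33.9/ln(0.044/0.032) = 393.96 W

393.96 W


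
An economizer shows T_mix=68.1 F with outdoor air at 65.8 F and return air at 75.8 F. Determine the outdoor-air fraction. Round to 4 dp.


frac = (68.1 - 75.8) / (65.8 - 75.8) = 0.7700

0.7700


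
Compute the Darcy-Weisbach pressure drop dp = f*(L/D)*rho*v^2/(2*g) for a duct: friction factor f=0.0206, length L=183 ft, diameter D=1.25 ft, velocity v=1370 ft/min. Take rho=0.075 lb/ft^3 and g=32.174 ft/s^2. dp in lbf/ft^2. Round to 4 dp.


v_fps = 1370/60 = 22.8333 ft/s
dp = 0.0206*(183/1.25)*0.075*22.8333^2/(2*32.174) = 1.8326 lbf/ft^2

1.8326 lbf/ft^2


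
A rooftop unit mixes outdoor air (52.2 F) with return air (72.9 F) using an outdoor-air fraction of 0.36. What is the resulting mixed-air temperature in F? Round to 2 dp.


T_mix = 0.36*52.2 + 0.64*72.9 = 65.45 F

65.45 F


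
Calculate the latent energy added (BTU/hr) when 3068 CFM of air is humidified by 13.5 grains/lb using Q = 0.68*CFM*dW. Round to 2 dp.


Q = 0.68 * 3068 * 13.5 = 28164.24 BTU/hr

28164.24 BTU/hr


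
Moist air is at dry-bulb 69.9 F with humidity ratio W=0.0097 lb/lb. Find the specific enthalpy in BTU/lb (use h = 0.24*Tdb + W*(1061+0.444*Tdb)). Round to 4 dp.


h = 0.24*69.9 + 0.0097*(1061+0.444*69.9) = 27.3687 BTU/lb

27.3687 BTU/lb


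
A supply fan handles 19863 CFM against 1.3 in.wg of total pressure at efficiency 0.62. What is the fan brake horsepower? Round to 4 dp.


BHP = 19863 * 1.3 / (6356 * 0.62) = 6.5526 hp

6.5526 hp


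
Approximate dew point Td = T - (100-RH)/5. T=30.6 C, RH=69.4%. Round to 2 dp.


Td = 30.6 - (100-69.4)/5 = 24.48 C

24.48 C


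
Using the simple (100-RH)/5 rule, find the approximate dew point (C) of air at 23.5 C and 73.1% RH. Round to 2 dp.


Td = 23.5 - (100-73.1)/5 = 18.12 C

18.12 C


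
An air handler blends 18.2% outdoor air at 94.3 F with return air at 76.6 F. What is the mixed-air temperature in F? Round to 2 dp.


T_mix = 76.6 + (18.2/100)*(94.3-76.6) = 79.82 F

79.82 F


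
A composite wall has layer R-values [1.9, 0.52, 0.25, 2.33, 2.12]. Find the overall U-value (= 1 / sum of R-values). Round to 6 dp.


R_total = 1.9 + 0.52 + 0.25 + 2.33 + 2.12 = 7.12
U = 1/7.12 = 0.140449

0.140449


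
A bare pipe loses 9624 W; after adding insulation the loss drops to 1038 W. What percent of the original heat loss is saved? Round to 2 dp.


Savings = ((9624-1038)/9624)*100 = 89.21 %

89.21 %


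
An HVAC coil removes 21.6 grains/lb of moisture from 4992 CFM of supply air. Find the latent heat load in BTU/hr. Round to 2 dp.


Q = 0.68 * 4992 * 21.6 = 73322.50 BTU/hr

73322.50 BTU/hr


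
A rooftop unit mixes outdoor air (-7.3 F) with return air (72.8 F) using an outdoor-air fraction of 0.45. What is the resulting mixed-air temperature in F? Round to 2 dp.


T_mix = 0.45*(-7.3) + 0.55*72.8 = 36.76 F

36.76 F


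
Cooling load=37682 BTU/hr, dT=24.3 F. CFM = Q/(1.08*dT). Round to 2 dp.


CFM = 37682 / (1.08 * 24.3) = 1435.83

1435.83 CFM


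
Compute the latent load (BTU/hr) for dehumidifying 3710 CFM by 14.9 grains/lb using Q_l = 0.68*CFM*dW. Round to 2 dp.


Q = 0.68 * 3710 * 14.9 = 37589.72 BTU/hr

37589.72 BTU/hr


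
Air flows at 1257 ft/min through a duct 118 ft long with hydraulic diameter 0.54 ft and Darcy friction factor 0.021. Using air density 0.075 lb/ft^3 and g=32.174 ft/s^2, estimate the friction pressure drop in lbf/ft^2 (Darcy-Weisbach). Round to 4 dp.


v_fps = 1257/60 = 20.95 ft/s
dp = 0.021*(118/0.54)*0.075*20.95^2/(2*32.174) = 2.3475 lbf/ft^2

2.3475 lbf/ft^2


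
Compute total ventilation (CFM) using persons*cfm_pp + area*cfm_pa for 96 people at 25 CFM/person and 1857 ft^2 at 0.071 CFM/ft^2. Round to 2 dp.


Total = 96*25 + 1857*0.071 = 2531.85 CFM

2531.85 CFM


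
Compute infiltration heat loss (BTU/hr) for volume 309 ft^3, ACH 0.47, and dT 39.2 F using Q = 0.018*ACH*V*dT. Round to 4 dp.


Q = 0.018 * 0.47 * 309 * 39.2 = 102.4743 BTU/hr

102.4743 BTU/hr


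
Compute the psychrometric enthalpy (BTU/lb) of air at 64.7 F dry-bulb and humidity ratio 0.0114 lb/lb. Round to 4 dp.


h = 0.24*64.7 + 0.0114*(1061+0.444*64.7) = 27.9509 BTU/lb

27.9509 BTU/lb


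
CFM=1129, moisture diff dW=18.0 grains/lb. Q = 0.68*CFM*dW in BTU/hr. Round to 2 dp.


Q = 0.68 * 1129 * 18.0 = 13818.96 BTU/hr

13818.96 BTU/hr


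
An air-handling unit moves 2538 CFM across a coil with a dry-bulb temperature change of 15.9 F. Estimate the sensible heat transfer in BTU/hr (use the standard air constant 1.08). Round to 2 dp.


Q = 1.08 * 2538 * 15.9 = 43582.54 BTU/hr

43582.54 BTU/hr


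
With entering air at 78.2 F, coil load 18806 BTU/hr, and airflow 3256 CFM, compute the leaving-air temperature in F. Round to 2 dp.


dT = 18806/(1.08*3256) = 5.3480
T_leave = 78.2 - 5.3480 = 72.85 F

72.85 F


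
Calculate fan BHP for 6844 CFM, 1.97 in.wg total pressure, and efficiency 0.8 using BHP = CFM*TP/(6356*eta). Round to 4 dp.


BHP = 6844 * 1.97 / (6356 * 0.8) = 2.6516 hp

2.6516 hp


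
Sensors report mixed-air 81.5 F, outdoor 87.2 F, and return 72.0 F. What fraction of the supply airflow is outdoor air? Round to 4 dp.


frac = (81.5 - 72.0) / (87.2 - 72.0) = 0.6250

0.6250


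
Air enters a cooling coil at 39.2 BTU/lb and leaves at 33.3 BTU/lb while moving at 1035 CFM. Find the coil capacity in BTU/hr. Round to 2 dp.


Q = 4.5 * 1035 * (39.2 - 33.3) = 27479.25 BTU/hr

27479.25 BTU/hr


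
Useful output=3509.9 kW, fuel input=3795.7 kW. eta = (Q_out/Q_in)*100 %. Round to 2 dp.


eta = (3509.9/3795.7)*100 = 92.47 %

92.47 %


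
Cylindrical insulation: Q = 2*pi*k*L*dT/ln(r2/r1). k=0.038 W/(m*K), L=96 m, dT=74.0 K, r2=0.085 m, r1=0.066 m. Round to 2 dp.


Q = 2*pi*0.038*96*74.0/ln(0.085/0.066) = 6704.28 W

6704.28 W


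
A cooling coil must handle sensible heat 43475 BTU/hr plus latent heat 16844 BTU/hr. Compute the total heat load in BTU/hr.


Qt = 43475 + 16844 = 60319 BTU/hr

60319 BTU/hr


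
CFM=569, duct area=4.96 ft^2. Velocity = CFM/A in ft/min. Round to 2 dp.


V = 569 / 4.96 = 114.72 ft/min

114.72 ft/min


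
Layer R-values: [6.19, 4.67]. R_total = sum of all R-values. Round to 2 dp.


R_total = 6.19 + 4.67 = 10.86

10.86


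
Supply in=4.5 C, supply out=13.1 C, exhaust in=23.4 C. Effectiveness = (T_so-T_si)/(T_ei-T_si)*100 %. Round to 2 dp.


eff = (13.1-4.5)/(23.4-4.5)*100 = 45.50 %

45.50 %


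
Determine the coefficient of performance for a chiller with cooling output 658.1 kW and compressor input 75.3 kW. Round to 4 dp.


COP = 658.1 / 75.3 = 8.7397

8.7397


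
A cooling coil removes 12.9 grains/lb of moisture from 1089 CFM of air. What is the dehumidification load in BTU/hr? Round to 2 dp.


Q = 0.68 * 1089 * 12.9 = 9552.71 BTU/hr

9552.71 BTU/hr


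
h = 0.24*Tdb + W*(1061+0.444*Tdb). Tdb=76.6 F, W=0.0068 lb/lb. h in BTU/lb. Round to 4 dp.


h = 0.24*76.6 + 0.0068*(1061+0.444*76.6) = 25.8301 BTU/lb

25.8301 BTU/lb


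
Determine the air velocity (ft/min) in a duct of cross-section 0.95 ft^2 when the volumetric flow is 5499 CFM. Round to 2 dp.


V = 5499 / 0.95 = 5788.42 ft/min

5788.42 ft/min


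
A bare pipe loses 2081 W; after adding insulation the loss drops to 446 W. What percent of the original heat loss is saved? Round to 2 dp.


Savings = ((2081-446)/2081)*100 = 78.57 %

78.57 %


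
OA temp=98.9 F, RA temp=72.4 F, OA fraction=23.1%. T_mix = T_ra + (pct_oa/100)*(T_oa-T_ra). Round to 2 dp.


T_mix = 72.4 + (23.1/100)*(98.9-72.4) = 78.52 F

78.52 F


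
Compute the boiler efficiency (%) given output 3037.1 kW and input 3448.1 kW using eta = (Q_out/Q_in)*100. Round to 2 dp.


eta = (3037.1/3448.1)*100 = 88.08 %

88.08 %


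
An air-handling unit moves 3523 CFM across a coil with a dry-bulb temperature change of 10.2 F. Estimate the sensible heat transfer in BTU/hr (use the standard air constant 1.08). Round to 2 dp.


Q = 1.08 * 3523 * 10.2 = 38809.37 BTU/hr

38809.37 BTU/hr


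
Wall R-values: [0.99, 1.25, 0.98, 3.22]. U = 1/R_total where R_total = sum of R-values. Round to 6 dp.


R_total = 0.99 + 1.25 + 0.98 + 3.22 = 6.44
U = 1/6.44 = 0.155280

0.155280


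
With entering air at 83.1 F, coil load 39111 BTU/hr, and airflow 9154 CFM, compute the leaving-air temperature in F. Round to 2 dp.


dT = 39111/(1.08*9154) = 3.9561
T_leave = 83.1 - 3.9561 = 79.14 F

79.14 F


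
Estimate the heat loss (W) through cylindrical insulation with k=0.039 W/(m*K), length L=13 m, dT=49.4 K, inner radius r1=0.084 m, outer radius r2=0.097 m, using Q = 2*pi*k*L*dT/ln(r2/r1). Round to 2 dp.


Q = 2*pi*0.039*13*49.4/ln(0.097/0.084) = 1093.63 W

1093.63 W


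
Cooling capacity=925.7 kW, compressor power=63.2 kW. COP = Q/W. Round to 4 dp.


COP = 925.7 / 63.2 = 14.6472

14.6472


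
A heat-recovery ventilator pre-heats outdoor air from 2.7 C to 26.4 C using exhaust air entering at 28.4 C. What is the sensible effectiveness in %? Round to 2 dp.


eff = (26.4-2.7)/(28.4-2.7)*100 = 92.22 %

92.22 %


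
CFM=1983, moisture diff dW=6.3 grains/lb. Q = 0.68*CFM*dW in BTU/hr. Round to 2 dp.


Q = 0.68 * 1983 * 6.3 = 8495.17 BTU/hr

8495.17 BTU/hr


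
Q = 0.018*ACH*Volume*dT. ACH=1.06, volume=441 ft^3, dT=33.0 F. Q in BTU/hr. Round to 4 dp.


Q = 0.018 * 1.06 * 441 * 33.0 = 277.6712 BTU/hr

277.6712 BTU/hr


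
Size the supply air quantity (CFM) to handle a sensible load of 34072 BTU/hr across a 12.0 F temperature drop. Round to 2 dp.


CFM = 34072 / (1.08 * 12.0) = 2629.01

2629.01 CFM


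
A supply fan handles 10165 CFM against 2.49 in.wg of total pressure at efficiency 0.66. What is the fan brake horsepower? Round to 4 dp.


BHP = 10165 * 2.49 / (6356 * 0.66) = 6.0336 hp

6.0336 hp


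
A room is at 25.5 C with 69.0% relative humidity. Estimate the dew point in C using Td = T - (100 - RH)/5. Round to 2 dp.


Td = 25.5 - (100-69.0)/5 = 19.30 C

19.30 C


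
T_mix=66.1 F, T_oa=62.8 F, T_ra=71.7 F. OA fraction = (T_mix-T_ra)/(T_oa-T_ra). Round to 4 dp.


frac = (66.1 - 71.7) / (62.8 - 71.7) = 0.6292

0.6292


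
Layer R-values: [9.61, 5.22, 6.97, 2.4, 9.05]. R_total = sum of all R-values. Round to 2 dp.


R_total = 9.61 + 5.22 + 6.97 + 2.4 + 9.05 = 33.25

33.25


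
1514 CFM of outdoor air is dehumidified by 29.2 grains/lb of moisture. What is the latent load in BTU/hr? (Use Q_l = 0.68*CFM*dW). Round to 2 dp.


Q = 0.68 * 1514 * 29.2 = 30061.98 BTU/hr

30061.98 BTU/hr


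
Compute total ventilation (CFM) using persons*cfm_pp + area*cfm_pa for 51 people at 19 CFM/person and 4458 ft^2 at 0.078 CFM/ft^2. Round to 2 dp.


Total = 51*19 + 4458*0.078 = 1316.72 CFM

1316.72 CFM


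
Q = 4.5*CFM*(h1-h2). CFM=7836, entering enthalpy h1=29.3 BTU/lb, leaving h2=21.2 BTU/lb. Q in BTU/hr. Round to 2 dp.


Q = 4.5 * 7836 * (29.3 - 21.2) = 285622.20 BTU/hr

285622.20 BTU/hr


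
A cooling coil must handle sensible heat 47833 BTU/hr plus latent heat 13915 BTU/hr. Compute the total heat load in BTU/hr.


Qt = 47833 + 13915 = 61748 BTU/hr

61748 BTU/hr


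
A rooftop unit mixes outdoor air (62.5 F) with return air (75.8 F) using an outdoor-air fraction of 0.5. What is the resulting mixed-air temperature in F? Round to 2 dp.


T_mix = 0.5*62.5 + 0.5*75.8 = 69.15 F

69.15 F


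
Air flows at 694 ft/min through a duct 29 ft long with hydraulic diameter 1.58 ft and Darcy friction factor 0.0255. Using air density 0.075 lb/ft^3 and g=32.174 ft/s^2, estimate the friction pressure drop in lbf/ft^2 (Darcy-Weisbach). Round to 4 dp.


v_fps = 694/60 = 11.5667 ft/s
dp = 0.0255*(29/1.58)*0.075*11.5667^2/(2*32.174) = 0.0730 lbf/ft^2

0.0730 lbf/ft^2


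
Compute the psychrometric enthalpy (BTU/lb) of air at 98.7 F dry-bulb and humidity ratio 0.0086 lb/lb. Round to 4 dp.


h = 0.24*98.7 + 0.0086*(1061+0.444*98.7) = 33.1895 BTU/lb

33.1895 BTU/lb


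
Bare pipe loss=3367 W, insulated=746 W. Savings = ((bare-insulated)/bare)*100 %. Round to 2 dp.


Savings = ((3367-746)/3367)*100 = 77.84 %

77.84 %


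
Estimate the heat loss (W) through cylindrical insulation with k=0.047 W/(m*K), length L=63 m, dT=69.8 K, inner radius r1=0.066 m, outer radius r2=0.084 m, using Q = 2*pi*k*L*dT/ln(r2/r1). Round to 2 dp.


Q = 2*pi*0.047*63*69.8/ln(0.084/0.066) = 5384.74 W

5384.74 W


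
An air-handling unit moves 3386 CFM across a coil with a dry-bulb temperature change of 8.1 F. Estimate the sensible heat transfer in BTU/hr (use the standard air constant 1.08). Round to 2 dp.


Q = 1.08 * 3386 * 8.1 = 29620.73 BTU/hr

29620.73 BTU/hr


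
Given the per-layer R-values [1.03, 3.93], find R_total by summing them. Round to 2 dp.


R_total = 1.03 + 3.93 = 4.96

4.96


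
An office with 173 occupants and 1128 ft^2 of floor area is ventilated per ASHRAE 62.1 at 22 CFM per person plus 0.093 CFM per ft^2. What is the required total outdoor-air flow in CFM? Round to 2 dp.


Total = 173*22 + 1128*0.093 = 3910.90 CFM

3910.90 CFM


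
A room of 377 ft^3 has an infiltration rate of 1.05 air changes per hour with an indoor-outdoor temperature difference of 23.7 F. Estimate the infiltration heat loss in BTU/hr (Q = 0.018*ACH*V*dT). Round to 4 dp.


Q = 0.018 * 1.05 * 377 * 23.7 = 168.8696 BTU/hr

168.8696 BTU/hr


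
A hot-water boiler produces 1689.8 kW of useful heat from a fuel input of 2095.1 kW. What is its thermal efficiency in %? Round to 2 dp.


eta = (1689.8/2095.1)*100 = 80.65 %

80.65 %


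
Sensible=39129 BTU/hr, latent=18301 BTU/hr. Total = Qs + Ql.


Qt = 39129 + 18301 = 57430 BTU/hr

57430 BTU/hr


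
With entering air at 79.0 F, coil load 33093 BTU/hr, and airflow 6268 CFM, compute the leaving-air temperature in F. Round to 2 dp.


dT = 33093/(1.08*6268) = 4.8886
T_leave = 79.0 - 4.8886 = 74.11 F

74.11 F


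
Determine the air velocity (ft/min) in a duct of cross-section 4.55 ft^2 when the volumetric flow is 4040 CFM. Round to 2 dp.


V = 4040 / 4.55 = 887.91 ft/min

887.91 ft/min


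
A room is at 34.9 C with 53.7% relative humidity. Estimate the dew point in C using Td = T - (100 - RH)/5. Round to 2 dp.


Td = 34.9 - (100-53.7)/5 = 25.64 C

25.64 C


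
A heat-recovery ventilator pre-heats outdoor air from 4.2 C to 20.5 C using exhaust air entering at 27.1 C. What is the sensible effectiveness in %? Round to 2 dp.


eff = (20.5-4.2)/(27.1-4.2)*100 = 71.18 %

71.18 %


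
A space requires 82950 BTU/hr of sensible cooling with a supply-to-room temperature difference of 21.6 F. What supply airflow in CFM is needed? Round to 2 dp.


CFM = 82950 / (1.08 * 21.6) = 3555.81

3555.81 CFM


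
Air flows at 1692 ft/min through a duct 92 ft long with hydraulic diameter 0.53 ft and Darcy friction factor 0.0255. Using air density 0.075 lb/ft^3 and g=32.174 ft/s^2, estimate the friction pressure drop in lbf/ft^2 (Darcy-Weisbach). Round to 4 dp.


v_fps = 1692/60 = 28.2 ft/s
dp = 0.0255*(92/0.53)*0.075*28.2^2/(2*32.174) = 4.1028 lbf/ft^2

4.1028 lbf/ft^2


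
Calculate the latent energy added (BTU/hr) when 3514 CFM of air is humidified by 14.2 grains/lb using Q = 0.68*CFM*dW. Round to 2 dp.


Q = 0.68 * 3514 * 14.2 = 33931.18 BTU/hr

33931.18 BTU/hr


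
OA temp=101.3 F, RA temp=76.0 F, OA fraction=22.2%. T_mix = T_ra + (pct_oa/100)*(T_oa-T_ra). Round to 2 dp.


T_mix = 76.0 + (22.2/100)*(101.3-76.0) = 81.62 F

81.62 F


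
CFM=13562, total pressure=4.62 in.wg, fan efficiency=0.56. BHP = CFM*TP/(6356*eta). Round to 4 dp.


BHP = 13562 * 4.62 / (6356 * 0.56) = 17.6033 hp

17.6033 hp


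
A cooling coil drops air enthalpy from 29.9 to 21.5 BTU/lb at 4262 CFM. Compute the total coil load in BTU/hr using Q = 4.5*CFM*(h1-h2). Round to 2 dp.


Q = 4.5 * 4262 * (29.9 - 21.5) = 161103.60 BTU/hr

161103.60 BTU/hr


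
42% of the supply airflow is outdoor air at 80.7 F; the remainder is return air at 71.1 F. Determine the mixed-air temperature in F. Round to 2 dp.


T_mix = 0.42*80.7 + 0.58*71.1 = 75.13 F

75.13 F


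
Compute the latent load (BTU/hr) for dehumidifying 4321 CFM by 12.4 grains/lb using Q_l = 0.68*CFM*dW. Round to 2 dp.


Q = 0.68 * 4321 * 12.4 = 36434.67 BTU/hr

36434.67 BTU/hr


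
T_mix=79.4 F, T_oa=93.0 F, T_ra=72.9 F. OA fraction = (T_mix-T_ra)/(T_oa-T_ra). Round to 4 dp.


frac = (79.4 - 72.9) / (93.0 - 72.9) = 0.3234

0.3234


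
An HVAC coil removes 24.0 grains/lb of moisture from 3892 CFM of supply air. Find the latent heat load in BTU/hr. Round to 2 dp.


Q = 0.68 * 3892 * 24.0 = 63517.44 BTU/hr

63517.44 BTU/hr


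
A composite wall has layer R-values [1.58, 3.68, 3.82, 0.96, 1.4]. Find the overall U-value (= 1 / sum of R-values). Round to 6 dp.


R_total = 1.58 + 3.68 + 3.82 + 0.96 + 1.4 = 11.44
U = 1/11.44 = 0.087413

0.087413


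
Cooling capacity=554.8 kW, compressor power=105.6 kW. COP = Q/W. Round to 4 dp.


COP = 554.8 / 105.6 = 5.2538

5.2538


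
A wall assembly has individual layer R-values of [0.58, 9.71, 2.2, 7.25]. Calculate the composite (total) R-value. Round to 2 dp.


R_total = 0.58 + 9.71 + 2.2 + 7.25 = 19.74

19.74


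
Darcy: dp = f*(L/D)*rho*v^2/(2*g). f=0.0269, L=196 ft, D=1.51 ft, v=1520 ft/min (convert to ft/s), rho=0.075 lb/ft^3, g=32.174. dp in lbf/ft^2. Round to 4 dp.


v_fps = 1520/60 = 25.3333 ft/s
dp = 0.0269*(196/1.51)*0.075*25.3333^2/(2*32.174) = 2.6118 lbf/ft^2

2.6118 lbf/ft^2


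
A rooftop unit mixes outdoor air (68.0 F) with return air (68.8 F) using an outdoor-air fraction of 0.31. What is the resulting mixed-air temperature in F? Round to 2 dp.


T_mix = 0.31*68.0 + 0.69*68.8 = 68.55 F

68.55 F


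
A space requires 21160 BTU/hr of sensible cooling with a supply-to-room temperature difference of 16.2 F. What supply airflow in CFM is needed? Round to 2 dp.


CFM = 21160 / (1.08 * 16.2) = 1209.42

1209.42 CFM


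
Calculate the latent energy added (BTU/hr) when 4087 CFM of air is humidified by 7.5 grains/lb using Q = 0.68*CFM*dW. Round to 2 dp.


Q = 0.68 * 4087 * 7.5 = 20843.70 BTU/hr

20843.70 BTU/hr


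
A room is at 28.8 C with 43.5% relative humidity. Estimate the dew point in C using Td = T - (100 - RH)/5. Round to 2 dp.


Td = 28.8 - (100-43.5)/5 = 17.50 C

17.50 C


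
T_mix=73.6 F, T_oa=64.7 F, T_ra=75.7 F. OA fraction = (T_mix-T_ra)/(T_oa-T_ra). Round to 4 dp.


frac = (73.6 - 75.7) / (64.7 - 75.7) = 0.1909

0.1909


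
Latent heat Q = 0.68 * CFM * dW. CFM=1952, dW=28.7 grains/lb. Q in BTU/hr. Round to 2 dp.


Q = 0.68 * 1952 * 28.7 = 38095.23 BTU/hr

38095.23 BTU/hr


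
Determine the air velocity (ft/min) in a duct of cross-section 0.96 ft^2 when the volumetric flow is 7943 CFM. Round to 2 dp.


V = 7943 / 0.96 = 8273.96 ft/min

8273.96 ft/min


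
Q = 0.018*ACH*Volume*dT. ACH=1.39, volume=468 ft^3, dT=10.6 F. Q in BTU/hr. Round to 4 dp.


Q = 0.018 * 1.39 * 468 * 10.6 = 124.1192 BTU/hr

124.1192 BTU/hr


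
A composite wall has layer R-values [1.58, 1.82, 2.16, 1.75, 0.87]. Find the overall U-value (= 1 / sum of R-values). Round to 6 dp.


R_total = 1.58 + 1.82 + 2.16 + 1.75 + 0.87 = 8.18
U = 1/8.18 = 0.122249

0.122249


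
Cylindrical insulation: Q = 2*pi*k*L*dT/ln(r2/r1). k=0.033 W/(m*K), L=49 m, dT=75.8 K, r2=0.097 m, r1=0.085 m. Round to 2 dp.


Q = 2*pi*0.033*49*75.8/ln(0.097/0.085) = 5831.61 W

5831.61 W


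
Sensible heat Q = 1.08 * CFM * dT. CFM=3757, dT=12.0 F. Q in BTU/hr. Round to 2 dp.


Q = 1.08 * 3757 * 12.0 = 48690.72 BTU/hr

48690.72 BTU/hr


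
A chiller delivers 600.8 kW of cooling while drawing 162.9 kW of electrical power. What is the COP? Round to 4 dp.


COP = 600.8 / 162.9 = 3.6882

3.6882


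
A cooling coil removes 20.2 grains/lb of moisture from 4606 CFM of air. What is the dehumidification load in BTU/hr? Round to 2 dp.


Q = 0.68 * 4606 * 20.2 = 63268.02 BTU/hr

63268.02 BTU/hr


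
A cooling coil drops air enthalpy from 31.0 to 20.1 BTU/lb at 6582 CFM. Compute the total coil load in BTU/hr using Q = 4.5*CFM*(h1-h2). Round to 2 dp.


Q = 4.5 * 6582 * (31.0 - 20.1) = 322847.10 BTU/hr

322847.10 BTU/hr


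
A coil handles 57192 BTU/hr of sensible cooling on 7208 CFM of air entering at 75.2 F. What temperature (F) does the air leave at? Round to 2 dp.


dT = 57192/(1.08*7208) = 7.3468
T_leave = 75.2 - 7.3468 = 67.85 F

67.85 F


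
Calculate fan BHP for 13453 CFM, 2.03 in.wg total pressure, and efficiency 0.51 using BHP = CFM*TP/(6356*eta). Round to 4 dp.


BHP = 13453 * 2.03 / (6356 * 0.51) = 8.4248 hp

8.4248 hp


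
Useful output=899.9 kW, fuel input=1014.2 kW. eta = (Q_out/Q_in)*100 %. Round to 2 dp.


eta = (899.9/1014.2)*100 = 88.73 %

88.73 %


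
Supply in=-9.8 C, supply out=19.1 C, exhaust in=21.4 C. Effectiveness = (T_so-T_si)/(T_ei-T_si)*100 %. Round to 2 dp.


eff = (19.1-(-9.8))/(21.4-(-9.8))*100 = 92.63 %

92.63 %


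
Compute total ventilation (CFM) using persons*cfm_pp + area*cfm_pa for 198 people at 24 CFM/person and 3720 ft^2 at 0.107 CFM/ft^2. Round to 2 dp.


Total = 198*24 + 3720*0.107 = 5150.04 CFM

5150.04 CFM


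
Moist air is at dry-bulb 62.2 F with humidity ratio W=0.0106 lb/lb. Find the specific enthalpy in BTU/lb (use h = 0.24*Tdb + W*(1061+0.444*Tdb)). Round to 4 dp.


h = 0.24*62.2 + 0.0106*(1061+0.444*62.2) = 26.4673 BTU/lb

26.4673 BTU/lb


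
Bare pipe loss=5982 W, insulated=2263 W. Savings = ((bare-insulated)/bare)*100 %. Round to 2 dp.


Savings = ((5982-2263)/5982)*100 = 62.17 %

62.17 %


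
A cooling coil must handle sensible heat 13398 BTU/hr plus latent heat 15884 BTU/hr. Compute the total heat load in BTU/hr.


Qt = 13398 + 15884 = 29282 BTU/hr

29282 BTU/hr


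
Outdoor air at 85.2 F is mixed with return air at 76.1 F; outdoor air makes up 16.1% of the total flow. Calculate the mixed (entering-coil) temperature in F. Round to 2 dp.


T_mix = 76.1 + (16.1/100)*(85.2-76.1) = 77.57 F

77.57 F


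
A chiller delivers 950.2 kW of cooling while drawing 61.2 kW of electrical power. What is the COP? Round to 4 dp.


COP = 950.2 / 61.2 = 15.5261

15.5261


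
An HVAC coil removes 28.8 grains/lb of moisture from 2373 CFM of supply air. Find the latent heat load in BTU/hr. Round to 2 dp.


Q = 0.68 * 2373 * 28.8 = 46472.83 BTU/hr

46472.83 BTU/hr


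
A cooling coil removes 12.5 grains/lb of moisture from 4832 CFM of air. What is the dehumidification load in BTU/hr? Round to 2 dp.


Q = 0.68 * 4832 * 12.5 = 41072.00 BTU/hr

41072.00 BTU/hr


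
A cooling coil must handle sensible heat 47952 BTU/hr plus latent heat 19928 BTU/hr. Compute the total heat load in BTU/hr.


Qt = 47952 + 19928 = 67880 BTU/hr

67880 BTU/hr


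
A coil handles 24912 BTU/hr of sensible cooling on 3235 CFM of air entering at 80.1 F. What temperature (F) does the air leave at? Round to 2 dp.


dT = 24912/(1.08*3235) = 7.1303
T_leave = 80.1 - 7.1303 = 72.97 F

72.97 F


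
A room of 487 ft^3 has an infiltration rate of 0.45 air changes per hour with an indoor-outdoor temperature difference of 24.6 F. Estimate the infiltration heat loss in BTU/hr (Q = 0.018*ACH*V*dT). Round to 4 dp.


Q = 0.018 * 0.45 * 487 * 24.6 = 97.0396 BTU/hr

97.0396 BTU/hr


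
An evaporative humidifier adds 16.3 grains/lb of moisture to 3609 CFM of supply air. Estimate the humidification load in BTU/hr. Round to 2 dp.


Q = 0.68 * 3609 * 16.3 = 40002.16 BTU/hr

40002.16 BTU/hr


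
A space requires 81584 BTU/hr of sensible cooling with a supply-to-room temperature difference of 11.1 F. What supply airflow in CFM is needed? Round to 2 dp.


CFM = 81584 / (1.08 * 11.1) = 6805.47

6805.47 CFM


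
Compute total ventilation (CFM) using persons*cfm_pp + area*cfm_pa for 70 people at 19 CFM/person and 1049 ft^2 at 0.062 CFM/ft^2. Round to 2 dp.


Total = 70*19 + 1049*0.062 = 1395.04 CFM

1395.04 CFM


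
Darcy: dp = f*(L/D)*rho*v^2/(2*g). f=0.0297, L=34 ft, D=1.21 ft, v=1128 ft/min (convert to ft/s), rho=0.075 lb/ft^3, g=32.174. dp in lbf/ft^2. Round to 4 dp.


v_fps = 1128/60 = 18.8 ft/s
dp = 0.0297*(34/1.21)*0.075*18.8^2/(2*32.174) = 0.3438 lbf/ft^2

0.3438 lbf/ft^2


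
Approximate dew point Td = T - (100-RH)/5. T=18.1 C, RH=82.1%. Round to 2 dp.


Td = 18.1 - (100-82.1)/5 = 14.52 C

14.52 C


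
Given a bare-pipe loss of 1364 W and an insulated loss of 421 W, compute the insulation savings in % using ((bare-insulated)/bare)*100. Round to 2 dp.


Savings = ((1364-421)/1364)*100 = 69.13 %

69.13 %


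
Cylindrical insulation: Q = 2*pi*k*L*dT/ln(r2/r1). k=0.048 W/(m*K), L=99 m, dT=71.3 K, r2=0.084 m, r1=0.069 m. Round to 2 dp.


Q = 2*pi*0.048*99*71.3/ln(0.084/0.069) = 10822.28 W

10822.28 W


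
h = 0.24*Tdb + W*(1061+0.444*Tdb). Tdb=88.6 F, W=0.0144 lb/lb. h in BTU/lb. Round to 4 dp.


h = 0.24*88.6 + 0.0144*(1061+0.444*88.6) = 37.1089 BTU/lb

37.1089 BTU/lb


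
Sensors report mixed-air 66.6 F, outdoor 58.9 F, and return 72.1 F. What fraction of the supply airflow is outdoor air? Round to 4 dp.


frac = (66.6 - 72.1) / (58.9 - 72.1) = 0.4167

0.4167


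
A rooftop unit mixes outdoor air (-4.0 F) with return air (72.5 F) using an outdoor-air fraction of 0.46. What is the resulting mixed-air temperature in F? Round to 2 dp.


T_mix = 0.46*(-4.0) + 0.54*72.5 = 37.31 F

37.31 F


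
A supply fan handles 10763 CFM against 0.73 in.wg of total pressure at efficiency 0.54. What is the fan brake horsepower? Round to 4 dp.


BHP = 10763 * 0.73 / (6356 * 0.54) = 2.2892 hp

2.2892 hp


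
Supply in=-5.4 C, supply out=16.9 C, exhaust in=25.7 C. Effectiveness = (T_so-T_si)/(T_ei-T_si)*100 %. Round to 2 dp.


eff = (16.9-(-5.4))/(25.7-(-5.4))*100 = 71.70 %

71.70 %


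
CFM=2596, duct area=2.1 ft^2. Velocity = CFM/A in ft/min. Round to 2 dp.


V = 2596 / 2.1 = 1236.19 ft/min

1236.19 ft/min


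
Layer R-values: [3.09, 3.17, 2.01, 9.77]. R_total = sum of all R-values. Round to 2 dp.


R_total = 3.09 + 3.17 + 2.01 + 9.77 = 18.04

18.04


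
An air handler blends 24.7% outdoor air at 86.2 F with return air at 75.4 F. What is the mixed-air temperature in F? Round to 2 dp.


T_mix = 75.4 + (24.7/100)*(86.2-75.4) = 78.07 F

78.07 F


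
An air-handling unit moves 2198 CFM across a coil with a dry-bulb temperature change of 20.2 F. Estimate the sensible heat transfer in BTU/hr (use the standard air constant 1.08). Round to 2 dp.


Q = 1.08 * 2198 * 20.2 = 47951.57 BTU/hr

47951.57 BTU/hr


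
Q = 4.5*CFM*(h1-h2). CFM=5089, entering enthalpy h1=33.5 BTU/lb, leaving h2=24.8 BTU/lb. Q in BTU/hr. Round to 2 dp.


Q = 4.5 * 5089 * (33.5 - 24.8) = 199234.35 BTU/hr

199234.35 BTU/hr


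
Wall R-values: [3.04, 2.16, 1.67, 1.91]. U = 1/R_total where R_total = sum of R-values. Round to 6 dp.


R_total = 3.04 + 2.16 + 1.67 + 1.91 = 8.78
U = 1/8.78 = 0.113895

0.113895


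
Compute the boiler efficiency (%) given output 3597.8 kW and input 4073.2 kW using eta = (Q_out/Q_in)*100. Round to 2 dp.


eta = (3597.8/4073.2)*100 = 88.33 %

88.33 %


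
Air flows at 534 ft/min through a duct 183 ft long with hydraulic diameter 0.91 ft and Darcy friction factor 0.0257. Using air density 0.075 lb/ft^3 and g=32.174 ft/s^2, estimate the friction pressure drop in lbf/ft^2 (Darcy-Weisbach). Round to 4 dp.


v_fps = 534/60 = 8.9 ft/s
dp = 0.0257*(183/0.91)*0.075*8.9^2/(2*32.174) = 0.4771 lbf/ft^2

0.4771 lbf/ft^2


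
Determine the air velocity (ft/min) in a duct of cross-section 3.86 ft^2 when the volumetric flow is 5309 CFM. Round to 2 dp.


V = 5309 / 3.86 = 1375.39 ft/min

1375.39 ft/min


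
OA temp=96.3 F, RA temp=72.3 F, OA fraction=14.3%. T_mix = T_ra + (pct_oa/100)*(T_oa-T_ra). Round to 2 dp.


T_mix = 72.3 + (14.3/100)*(96.3-72.3) = 75.73 F

75.73 F


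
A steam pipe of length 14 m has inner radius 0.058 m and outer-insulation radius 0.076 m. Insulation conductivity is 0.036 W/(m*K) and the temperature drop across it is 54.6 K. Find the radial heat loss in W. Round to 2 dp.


Q = 2*pi*0.036*14*54.6/ln(0.076/0.058) = 639.69 W

639.69 W


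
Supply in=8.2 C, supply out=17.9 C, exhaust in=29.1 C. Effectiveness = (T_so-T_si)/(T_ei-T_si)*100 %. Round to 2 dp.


eff = (17.9-8.2)/(29.1-8.2)*100 = 46.41 %

46.41 %


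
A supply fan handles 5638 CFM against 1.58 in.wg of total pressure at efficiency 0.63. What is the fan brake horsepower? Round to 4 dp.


BHP = 5638 * 1.58 / (6356 * 0.63) = 2.2246 hp

2.2246 hp


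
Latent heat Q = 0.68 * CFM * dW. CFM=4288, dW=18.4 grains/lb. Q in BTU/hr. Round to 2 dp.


Q = 0.68 * 4288 * 18.4 = 53651.46 BTU/hr

53651.46 BTU/hr


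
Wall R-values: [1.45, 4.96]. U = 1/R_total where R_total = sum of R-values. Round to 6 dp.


R_total = 1.45 + 4.96 = 6.41
U = 1/6.41 = 0.156006

0.156006


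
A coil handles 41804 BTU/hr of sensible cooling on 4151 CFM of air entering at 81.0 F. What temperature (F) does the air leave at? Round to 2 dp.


dT = 41804/(1.08*4151) = 9.3248
T_leave = 81.0 - 9.3248 = 71.68 F

71.68 F


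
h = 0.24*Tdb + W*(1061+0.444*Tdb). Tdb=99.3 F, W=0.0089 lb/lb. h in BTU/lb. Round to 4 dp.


h = 0.24*99.3 + 0.0089*(1061+0.444*99.3) = 33.6673 BTU/lb

33.6673 BTU/lb
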